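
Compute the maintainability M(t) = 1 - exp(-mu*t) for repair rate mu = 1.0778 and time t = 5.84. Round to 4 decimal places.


mu = 1.0778, t = 5.84
mu * t = 1.0778 * 5.84 = 6.2944
exp(-6.2944) = 0.0018
M(t) = 1 - 0.0018
M(t) = 0.9982

0.9982


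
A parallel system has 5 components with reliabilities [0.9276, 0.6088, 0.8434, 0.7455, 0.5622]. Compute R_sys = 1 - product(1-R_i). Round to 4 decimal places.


Components: [0.9276, 0.6088, 0.8434, 0.7455, 0.5622]
(1 - 0.9276) = 0.0724, running product = 0.0724
(1 - 0.6088) = 0.3912, running product = 0.0283
(1 - 0.8434) = 0.1566, running product = 0.0044
(1 - 0.7455) = 0.2545, running product = 0.0011
(1 - 0.5622) = 0.4378, running product = 0.0005
Product of (1-R_i) = 0.0005
R_sys = 1 - 0.0005 = 0.9995

0.9995


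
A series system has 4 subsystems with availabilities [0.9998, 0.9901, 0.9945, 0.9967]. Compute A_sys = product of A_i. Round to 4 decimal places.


Subsystems: [0.9998, 0.9901, 0.9945, 0.9967]
After subsystem 1 (A=0.9998): product = 0.9998
After subsystem 2 (A=0.9901): product = 0.9899
After subsystem 3 (A=0.9945): product = 0.9845
After subsystem 4 (A=0.9967): product = 0.9812
A_sys = 0.9812

0.9812


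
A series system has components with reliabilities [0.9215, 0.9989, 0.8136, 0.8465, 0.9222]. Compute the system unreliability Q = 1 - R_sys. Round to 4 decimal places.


Components: [0.9215, 0.9989, 0.8136, 0.8465, 0.9222]
After component 1: product = 0.9215
After component 2: product = 0.9205
After component 3: product = 0.7489
After component 4: product = 0.634
After component 5: product = 0.5846
R_sys = 0.5846
Q = 1 - 0.5846 = 0.4154

0.4154


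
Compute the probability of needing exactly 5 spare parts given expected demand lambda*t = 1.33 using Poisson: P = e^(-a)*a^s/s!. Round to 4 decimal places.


a = 1.33, s = 5
e^(-a) = e^(-1.33) = 0.2645
a^s = 1.33^5 = 4.1616
s! = 120
P = 0.2645 * 4.1616 / 120
P = 0.0092

0.0092


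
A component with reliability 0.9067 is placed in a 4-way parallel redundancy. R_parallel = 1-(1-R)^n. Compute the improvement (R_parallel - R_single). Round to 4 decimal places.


R_single = 0.9067, n = 4
1 - R_single = 0.0933
(1 - R_single)^n = 0.0933^4 = 0.0001
R_parallel = 1 - 0.0001 = 0.9999
Improvement = 0.9999 - 0.9067
Improvement = 0.0932

0.0932


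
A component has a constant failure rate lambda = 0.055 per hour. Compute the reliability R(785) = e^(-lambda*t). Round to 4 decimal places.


lambda = 0.055
t = 785
lambda * t = 43.175
R(t) = e^(-43.175)
R(t) = 0.0

0.0


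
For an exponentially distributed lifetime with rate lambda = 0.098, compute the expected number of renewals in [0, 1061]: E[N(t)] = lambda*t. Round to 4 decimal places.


lambda = 0.098
t = 1061
E[N(t)] = lambda * t
E[N(t)] = 0.098 * 1061
E[N(t)] = 103.978

103.978


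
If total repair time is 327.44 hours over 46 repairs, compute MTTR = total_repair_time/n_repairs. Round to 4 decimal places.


total_repair_time = 327.44
n_repairs = 46
MTTR = 327.44 / 46
MTTR = 7.1183

7.1183


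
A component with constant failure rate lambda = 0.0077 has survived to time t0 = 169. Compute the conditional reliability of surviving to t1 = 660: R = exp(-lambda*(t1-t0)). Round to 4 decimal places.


lambda = 0.0077
t0 = 169, t1 = 660
t1 - t0 = 491
lambda * (t1-t0) = 0.0077 * 491 = 3.7807
R = exp(-3.7807)
R = 0.0228

0.0228


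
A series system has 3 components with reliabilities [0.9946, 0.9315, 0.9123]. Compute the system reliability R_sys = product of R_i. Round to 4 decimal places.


Components: [0.9946, 0.9315, 0.9123]
After component 1 (R=0.9946): product = 0.9946
After component 2 (R=0.9315): product = 0.9265
After component 3 (R=0.9123): product = 0.8452
R_sys = 0.8452

0.8452


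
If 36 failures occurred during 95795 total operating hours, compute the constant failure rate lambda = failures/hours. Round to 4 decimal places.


failures = 36
total_hours = 95795
lambda = 36 / 95795
lambda = 0.0004

0.0004


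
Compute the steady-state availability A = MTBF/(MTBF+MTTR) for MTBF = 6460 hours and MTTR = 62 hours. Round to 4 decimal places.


MTBF = 6460
MTTR = 62
MTBF + MTTR = 6522
A = 6460 / 6522
A = 0.9905

0.9905


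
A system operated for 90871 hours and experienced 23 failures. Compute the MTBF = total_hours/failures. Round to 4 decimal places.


total_hours = 90871
failures = 23
MTBF = 90871 / 23
MTBF = 3950.913

3950.913


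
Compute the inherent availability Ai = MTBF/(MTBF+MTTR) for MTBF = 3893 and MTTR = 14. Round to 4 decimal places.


MTBF = 3893
MTTR = 14
MTBF + MTTR = 3907
Ai = 3893 / 3907
Ai = 0.9964

0.9964


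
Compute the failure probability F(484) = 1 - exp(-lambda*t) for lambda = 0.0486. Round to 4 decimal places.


lambda = 0.0486, t = 484
lambda * t = 23.5224
exp(-23.5224) = 0.0
F(t) = 1 - 0.0
F(t) = 1.0

1.0


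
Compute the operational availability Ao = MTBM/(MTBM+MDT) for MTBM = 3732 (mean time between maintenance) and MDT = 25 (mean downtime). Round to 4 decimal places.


MTBM = 3732
MDT = 25
MTBM + MDT = 3757
Ao = 3732 / 3757
Ao = 0.9933

0.9933


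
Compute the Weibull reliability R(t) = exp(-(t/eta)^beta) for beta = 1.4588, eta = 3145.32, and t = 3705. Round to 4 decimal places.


beta = 1.4588, eta = 3145.32, t = 3705
t/eta = 3705 / 3145.32 = 1.1779
(t/eta)^beta = 1.1779^1.4588 = 1.2699
R(t) = exp(-1.2699)
R(t) = 0.2809

0.2809


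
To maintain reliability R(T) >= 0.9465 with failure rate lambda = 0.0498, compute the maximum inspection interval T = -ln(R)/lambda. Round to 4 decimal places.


R_target = 0.9465
lambda = 0.0498
-ln(0.9465) = 0.055
T = 0.055 / 0.0498
T = 1.1041

1.1041


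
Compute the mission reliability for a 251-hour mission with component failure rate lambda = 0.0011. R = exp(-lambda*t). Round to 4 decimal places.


lambda = 0.0011
mission_time = 251
lambda * t = 0.0011 * 251 = 0.2761
R = exp(-0.2761)
R = 0.7587

0.7587


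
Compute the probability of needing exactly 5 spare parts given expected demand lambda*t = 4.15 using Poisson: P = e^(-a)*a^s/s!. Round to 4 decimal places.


a = 4.15, s = 5
e^(-a) = e^(-4.15) = 0.0158
a^s = 4.15^5 = 1230.9502
s! = 120
P = 0.0158 * 1230.9502 / 120
P = 0.1617

0.1617


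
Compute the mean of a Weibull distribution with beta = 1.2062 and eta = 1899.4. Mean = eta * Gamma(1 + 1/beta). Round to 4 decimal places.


beta = 1.2062, eta = 1899.4
1/beta = 0.829
1 + 1/beta = 1.829
Gamma(1.829) = 0.9394
Mean = 1899.4 * 0.9394
Mean = 1784.3282

1784.3282


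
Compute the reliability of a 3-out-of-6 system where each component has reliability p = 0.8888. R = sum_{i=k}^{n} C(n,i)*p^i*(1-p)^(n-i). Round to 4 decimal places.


k = 3, n = 6, p = 0.8888
i=3: C(6,3)=20 * 0.8888^3 * 0.1112^3 = 0.0193
i=4: C(6,4)=15 * 0.8888^4 * 0.1112^2 = 0.1157
i=5: C(6,5)=6 * 0.8888^5 * 0.1112^1 = 0.3701
i=6: C(6,6)=1 * 0.8888^6 * 0.1112^0 = 0.493
R = sum of terms = 0.9981

0.9981


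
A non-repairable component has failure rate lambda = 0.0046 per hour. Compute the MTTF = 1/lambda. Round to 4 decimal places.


lambda = 0.0046
MTTF = 1 / 0.0046
MTTF = 217.3913

217.3913


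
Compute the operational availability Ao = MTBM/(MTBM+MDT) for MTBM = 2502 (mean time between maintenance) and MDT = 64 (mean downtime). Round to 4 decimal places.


MTBM = 2502
MDT = 64
MTBM + MDT = 2566
Ao = 2502 / 2566
Ao = 0.9751

0.9751


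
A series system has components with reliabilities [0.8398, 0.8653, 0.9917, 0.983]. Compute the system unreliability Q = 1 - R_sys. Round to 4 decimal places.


Components: [0.8398, 0.8653, 0.9917, 0.983]
After component 1: product = 0.8398
After component 2: product = 0.7267
After component 3: product = 0.7206
After component 4: product = 0.7084
R_sys = 0.7084
Q = 1 - 0.7084 = 0.2916

0.2916


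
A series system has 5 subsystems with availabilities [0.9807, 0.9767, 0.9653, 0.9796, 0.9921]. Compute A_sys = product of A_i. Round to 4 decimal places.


Subsystems: [0.9807, 0.9767, 0.9653, 0.9796, 0.9921]
After subsystem 1 (A=0.9807): product = 0.9807
After subsystem 2 (A=0.9767): product = 0.9578
After subsystem 3 (A=0.9653): product = 0.9246
After subsystem 4 (A=0.9796): product = 0.9058
After subsystem 5 (A=0.9921): product = 0.8986
A_sys = 0.8986

0.8986


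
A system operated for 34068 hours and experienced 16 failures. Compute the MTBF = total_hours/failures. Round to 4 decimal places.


total_hours = 34068
failures = 16
MTBF = 34068 / 16
MTBF = 2129.25

2129.25


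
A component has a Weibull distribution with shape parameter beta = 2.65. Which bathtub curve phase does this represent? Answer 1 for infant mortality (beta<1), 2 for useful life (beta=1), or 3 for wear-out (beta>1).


beta = 2.65
Compare beta to 1:
beta < 1 => infant mortality (phase 1)
beta = 1 => useful life (phase 2)
beta > 1 => wear-out (phase 3)
Since beta = 2.65, this is wear-out (increasing failure rate)
Phase = 3

3


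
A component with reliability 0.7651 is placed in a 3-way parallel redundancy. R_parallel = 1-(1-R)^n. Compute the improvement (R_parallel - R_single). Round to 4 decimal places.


R_single = 0.7651, n = 3
1 - R_single = 0.2349
(1 - R_single)^n = 0.2349^3 = 0.013
R_parallel = 1 - 0.013 = 0.987
Improvement = 0.987 - 0.7651
Improvement = 0.2219

0.2219


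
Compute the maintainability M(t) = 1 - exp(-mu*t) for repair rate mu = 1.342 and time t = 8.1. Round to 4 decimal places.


mu = 1.342, t = 8.1
mu * t = 1.342 * 8.1 = 10.8702
exp(-10.8702) = 0.0
M(t) = 1 - 0.0
M(t) = 1.0

1.0


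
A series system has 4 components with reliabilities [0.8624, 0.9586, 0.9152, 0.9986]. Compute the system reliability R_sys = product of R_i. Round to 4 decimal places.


Components: [0.8624, 0.9586, 0.9152, 0.9986]
After component 1 (R=0.8624): product = 0.8624
After component 2 (R=0.9586): product = 0.8267
After component 3 (R=0.9152): product = 0.7566
After component 4 (R=0.9986): product = 0.7555
R_sys = 0.7555

0.7555


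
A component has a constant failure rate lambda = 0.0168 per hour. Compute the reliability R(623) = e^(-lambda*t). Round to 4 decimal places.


lambda = 0.0168
t = 623
lambda * t = 10.4664
R(t) = e^(-10.4664)
R(t) = 0.0

0.0


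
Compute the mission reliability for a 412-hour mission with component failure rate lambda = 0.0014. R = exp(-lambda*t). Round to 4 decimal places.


lambda = 0.0014
mission_time = 412
lambda * t = 0.0014 * 412 = 0.5768
R = exp(-0.5768)
R = 0.5617

0.5617


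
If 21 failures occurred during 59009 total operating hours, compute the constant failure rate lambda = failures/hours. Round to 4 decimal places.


failures = 21
total_hours = 59009
lambda = 21 / 59009
lambda = 0.0004

0.0004


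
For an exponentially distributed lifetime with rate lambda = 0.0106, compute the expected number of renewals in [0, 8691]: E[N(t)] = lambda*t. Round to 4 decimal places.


lambda = 0.0106
t = 8691
E[N(t)] = lambda * t
E[N(t)] = 0.0106 * 8691
E[N(t)] = 92.1246

92.1246


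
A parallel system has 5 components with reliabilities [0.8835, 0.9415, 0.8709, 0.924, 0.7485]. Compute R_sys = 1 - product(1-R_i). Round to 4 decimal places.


Components: [0.8835, 0.9415, 0.8709, 0.924, 0.7485]
(1 - 0.8835) = 0.1165, running product = 0.1165
(1 - 0.9415) = 0.0585, running product = 0.0068
(1 - 0.8709) = 0.1291, running product = 0.0009
(1 - 0.924) = 0.076, running product = 0.0001
(1 - 0.7485) = 0.2515, running product = 0.0
Product of (1-R_i) = 0.0
R_sys = 1 - 0.0 = 1.0

1.0


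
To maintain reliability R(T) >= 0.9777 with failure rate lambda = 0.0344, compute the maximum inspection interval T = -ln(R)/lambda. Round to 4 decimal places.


R_target = 0.9777
lambda = 0.0344
-ln(0.9777) = 0.0226
T = 0.0226 / 0.0344
T = 0.6556

0.6556


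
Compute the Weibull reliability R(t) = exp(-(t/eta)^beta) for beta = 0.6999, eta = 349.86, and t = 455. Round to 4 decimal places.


beta = 0.6999, eta = 349.86, t = 455
t/eta = 455 / 349.86 = 1.3005
(t/eta)^beta = 1.3005^0.6999 = 1.2019
R(t) = exp(-1.2019)
R(t) = 0.3006

0.3006


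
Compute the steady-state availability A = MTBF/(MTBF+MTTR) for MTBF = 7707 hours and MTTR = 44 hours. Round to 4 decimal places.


MTBF = 7707
MTTR = 44
MTBF + MTTR = 7751
A = 7707 / 7751
A = 0.9943

0.9943


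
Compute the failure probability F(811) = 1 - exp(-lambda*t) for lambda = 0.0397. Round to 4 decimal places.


lambda = 0.0397, t = 811
lambda * t = 32.1967
exp(-32.1967) = 0.0
F(t) = 1 - 0.0
F(t) = 1.0

1.0


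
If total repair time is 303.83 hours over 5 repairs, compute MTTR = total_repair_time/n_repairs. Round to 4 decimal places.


total_repair_time = 303.83
n_repairs = 5
MTTR = 303.83 / 5
MTTR = 60.766

60.766


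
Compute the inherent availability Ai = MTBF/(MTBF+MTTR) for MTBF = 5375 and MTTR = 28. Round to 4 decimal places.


MTBF = 5375
MTTR = 28
MTBF + MTTR = 5403
Ai = 5375 / 5403
Ai = 0.9948

0.9948


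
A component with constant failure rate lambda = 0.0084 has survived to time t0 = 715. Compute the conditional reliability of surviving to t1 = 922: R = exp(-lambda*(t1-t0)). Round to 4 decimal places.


lambda = 0.0084
t0 = 715, t1 = 922
t1 - t0 = 207
lambda * (t1-t0) = 0.0084 * 207 = 1.7388
R = exp(-1.7388)
R = 0.1757

0.1757


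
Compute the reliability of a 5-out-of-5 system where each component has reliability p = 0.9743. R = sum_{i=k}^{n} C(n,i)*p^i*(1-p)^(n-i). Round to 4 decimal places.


k = 5, n = 5, p = 0.9743
i=5: C(5,5)=1 * 0.9743^5 * 0.0257^0 = 0.8779
R = sum of terms = 0.8779

0.8779


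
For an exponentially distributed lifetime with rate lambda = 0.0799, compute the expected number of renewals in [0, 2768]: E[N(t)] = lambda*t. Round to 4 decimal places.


lambda = 0.0799
t = 2768
E[N(t)] = lambda * t
E[N(t)] = 0.0799 * 2768
E[N(t)] = 221.1632

221.1632


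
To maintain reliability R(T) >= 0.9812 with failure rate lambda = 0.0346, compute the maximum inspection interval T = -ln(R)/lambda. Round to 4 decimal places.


R_target = 0.9812
lambda = 0.0346
-ln(0.9812) = 0.019
T = 0.019 / 0.0346
T = 0.5485

0.5485


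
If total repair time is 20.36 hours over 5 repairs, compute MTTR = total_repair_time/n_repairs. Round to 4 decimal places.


total_repair_time = 20.36
n_repairs = 5
MTTR = 20.36 / 5
MTTR = 4.072

4.072


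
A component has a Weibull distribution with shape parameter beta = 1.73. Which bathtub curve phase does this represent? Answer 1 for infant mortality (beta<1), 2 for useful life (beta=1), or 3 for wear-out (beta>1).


beta = 1.73
Compare beta to 1:
beta < 1 => infant mortality (phase 1)
beta = 1 => useful life (phase 2)
beta > 1 => wear-out (phase 3)
Since beta = 1.73, this is wear-out (increasing failure rate)
Phase = 3

3


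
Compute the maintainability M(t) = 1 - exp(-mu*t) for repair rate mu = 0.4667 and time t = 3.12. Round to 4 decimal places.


mu = 0.4667, t = 3.12
mu * t = 0.4667 * 3.12 = 1.4561
exp(-1.4561) = 0.2331
M(t) = 1 - 0.2331
M(t) = 0.7669

0.7669


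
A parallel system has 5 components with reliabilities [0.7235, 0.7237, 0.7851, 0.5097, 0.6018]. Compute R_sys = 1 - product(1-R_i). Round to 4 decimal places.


Components: [0.7235, 0.7237, 0.7851, 0.5097, 0.6018]
(1 - 0.7235) = 0.2765, running product = 0.2765
(1 - 0.7237) = 0.2763, running product = 0.0764
(1 - 0.7851) = 0.2149, running product = 0.0164
(1 - 0.5097) = 0.4903, running product = 0.008
(1 - 0.6018) = 0.3982, running product = 0.0032
Product of (1-R_i) = 0.0032
R_sys = 1 - 0.0032 = 0.9968

0.9968


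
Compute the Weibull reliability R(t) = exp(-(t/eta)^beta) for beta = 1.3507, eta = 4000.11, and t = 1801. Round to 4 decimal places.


beta = 1.3507, eta = 4000.11, t = 1801
t/eta = 1801 / 4000.11 = 0.4502
(t/eta)^beta = 0.4502^1.3507 = 0.3403
R(t) = exp(-0.3403)
R(t) = 0.7115

0.7115


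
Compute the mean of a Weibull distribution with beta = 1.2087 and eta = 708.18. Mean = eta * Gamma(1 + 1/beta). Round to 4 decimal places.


beta = 1.2087, eta = 708.18
1/beta = 0.8273
1 + 1/beta = 1.8273
Gamma(1.8273) = 0.9389
Mean = 708.18 * 0.9389
Mean = 664.9277

664.9277


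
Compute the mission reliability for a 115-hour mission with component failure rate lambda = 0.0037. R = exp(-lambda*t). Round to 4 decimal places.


lambda = 0.0037
mission_time = 115
lambda * t = 0.0037 * 115 = 0.4255
R = exp(-0.4255)
R = 0.6534

0.6534


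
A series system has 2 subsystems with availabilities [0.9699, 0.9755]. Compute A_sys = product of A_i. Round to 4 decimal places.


Subsystems: [0.9699, 0.9755]
After subsystem 1 (A=0.9699): product = 0.9699
After subsystem 2 (A=0.9755): product = 0.9461
A_sys = 0.9461

0.9461


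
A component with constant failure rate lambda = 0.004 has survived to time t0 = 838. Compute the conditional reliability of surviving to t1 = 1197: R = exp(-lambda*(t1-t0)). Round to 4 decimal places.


lambda = 0.004
t0 = 838, t1 = 1197
t1 - t0 = 359
lambda * (t1-t0) = 0.004 * 359 = 1.436
R = exp(-1.436)
R = 0.2379

0.2379


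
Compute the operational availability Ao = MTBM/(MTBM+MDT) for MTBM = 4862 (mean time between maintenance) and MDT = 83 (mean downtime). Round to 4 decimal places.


MTBM = 4862
MDT = 83
MTBM + MDT = 4945
Ao = 4862 / 4945
Ao = 0.9832

0.9832


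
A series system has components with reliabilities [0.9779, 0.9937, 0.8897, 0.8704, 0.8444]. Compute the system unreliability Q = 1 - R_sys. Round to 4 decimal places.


Components: [0.9779, 0.9937, 0.8897, 0.8704, 0.8444]
After component 1: product = 0.9779
After component 2: product = 0.9717
After component 3: product = 0.8646
After component 4: product = 0.7525
After component 5: product = 0.6354
R_sys = 0.6354
Q = 1 - 0.6354 = 0.3646

0.3646


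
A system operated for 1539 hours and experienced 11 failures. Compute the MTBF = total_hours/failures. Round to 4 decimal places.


total_hours = 1539
failures = 11
MTBF = 1539 / 11
MTBF = 139.9091

139.9091


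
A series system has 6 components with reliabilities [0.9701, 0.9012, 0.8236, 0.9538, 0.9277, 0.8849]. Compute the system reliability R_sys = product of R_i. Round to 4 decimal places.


Components: [0.9701, 0.9012, 0.8236, 0.9538, 0.9277, 0.8849]
After component 1 (R=0.9701): product = 0.9701
After component 2 (R=0.9012): product = 0.8743
After component 3 (R=0.8236): product = 0.72
After component 4 (R=0.9538): product = 0.6868
After component 5 (R=0.9277): product = 0.6371
After component 6 (R=0.8849): product = 0.5638
R_sys = 0.5638

0.5638


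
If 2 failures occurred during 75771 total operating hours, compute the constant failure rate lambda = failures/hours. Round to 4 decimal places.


failures = 2
total_hours = 75771
lambda = 2 / 75771
lambda = 0.0

0.0


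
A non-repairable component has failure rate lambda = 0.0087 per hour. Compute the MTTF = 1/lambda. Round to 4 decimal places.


lambda = 0.0087
MTTF = 1 / 0.0087
MTTF = 114.9425

114.9425


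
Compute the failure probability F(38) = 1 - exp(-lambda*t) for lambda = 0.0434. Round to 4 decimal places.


lambda = 0.0434, t = 38
lambda * t = 1.6492
exp(-1.6492) = 0.1922
F(t) = 1 - 0.1922
F(t) = 0.8078

0.8078


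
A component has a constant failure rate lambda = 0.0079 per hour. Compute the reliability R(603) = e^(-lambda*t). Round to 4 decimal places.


lambda = 0.0079
t = 603
lambda * t = 4.7637
R(t) = e^(-4.7637)
R(t) = 0.0085

0.0085


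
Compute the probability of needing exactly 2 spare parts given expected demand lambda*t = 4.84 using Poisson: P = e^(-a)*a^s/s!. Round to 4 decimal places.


a = 4.84, s = 2
e^(-a) = e^(-4.84) = 0.0079
a^s = 4.84^2 = 23.4256
s! = 2
P = 0.0079 * 23.4256 / 2
P = 0.0926

0.0926


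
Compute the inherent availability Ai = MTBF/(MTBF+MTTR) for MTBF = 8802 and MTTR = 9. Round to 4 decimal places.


MTBF = 8802
MTTR = 9
MTBF + MTTR = 8811
Ai = 8802 / 8811
Ai = 0.999

0.999


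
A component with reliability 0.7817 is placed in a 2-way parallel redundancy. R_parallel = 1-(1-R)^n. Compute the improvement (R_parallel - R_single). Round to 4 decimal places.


R_single = 0.7817, n = 2
1 - R_single = 0.2183
(1 - R_single)^n = 0.2183^2 = 0.0477
R_parallel = 1 - 0.0477 = 0.9523
Improvement = 0.9523 - 0.7817
Improvement = 0.1706

0.1706


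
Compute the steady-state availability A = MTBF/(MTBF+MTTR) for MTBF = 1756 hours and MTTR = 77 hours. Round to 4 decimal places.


MTBF = 1756
MTTR = 77
MTBF + MTTR = 1833
A = 1756 / 1833
A = 0.958

0.958


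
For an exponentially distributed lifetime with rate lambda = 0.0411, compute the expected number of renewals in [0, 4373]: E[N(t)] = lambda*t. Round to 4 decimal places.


lambda = 0.0411
t = 4373
E[N(t)] = lambda * t
E[N(t)] = 0.0411 * 4373
E[N(t)] = 179.7303

179.7303


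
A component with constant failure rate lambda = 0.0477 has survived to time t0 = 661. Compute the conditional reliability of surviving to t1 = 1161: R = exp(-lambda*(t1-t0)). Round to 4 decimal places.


lambda = 0.0477
t0 = 661, t1 = 1161
t1 - t0 = 500
lambda * (t1-t0) = 0.0477 * 500 = 23.85
R = exp(-23.85)
R = 0.0

0.0


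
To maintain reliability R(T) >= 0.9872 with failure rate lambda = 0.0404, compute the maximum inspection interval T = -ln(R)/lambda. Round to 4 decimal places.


R_target = 0.9872
lambda = 0.0404
-ln(0.9872) = 0.0129
T = 0.0129 / 0.0404
T = 0.3189

0.3189


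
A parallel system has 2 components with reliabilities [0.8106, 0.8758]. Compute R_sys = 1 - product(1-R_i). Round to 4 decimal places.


Components: [0.8106, 0.8758]
(1 - 0.8106) = 0.1894, running product = 0.1894
(1 - 0.8758) = 0.1242, running product = 0.0235
Product of (1-R_i) = 0.0235
R_sys = 1 - 0.0235 = 0.9765

0.9765


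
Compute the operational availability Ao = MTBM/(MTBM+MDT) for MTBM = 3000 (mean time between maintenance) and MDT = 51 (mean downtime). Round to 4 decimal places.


MTBM = 3000
MDT = 51
MTBM + MDT = 3051
Ao = 3000 / 3051
Ao = 0.9833

0.9833


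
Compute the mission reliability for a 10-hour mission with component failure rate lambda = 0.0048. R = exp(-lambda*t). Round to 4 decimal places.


lambda = 0.0048
mission_time = 10
lambda * t = 0.0048 * 10 = 0.048
R = exp(-0.048)
R = 0.9531

0.9531


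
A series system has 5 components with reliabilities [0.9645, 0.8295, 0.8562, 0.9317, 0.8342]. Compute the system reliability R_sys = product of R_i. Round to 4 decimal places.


Components: [0.9645, 0.8295, 0.8562, 0.9317, 0.8342]
After component 1 (R=0.9645): product = 0.9645
After component 2 (R=0.8295): product = 0.8001
After component 3 (R=0.8562): product = 0.685
After component 4 (R=0.9317): product = 0.6382
After component 5 (R=0.8342): product = 0.5324
R_sys = 0.5324

0.5324


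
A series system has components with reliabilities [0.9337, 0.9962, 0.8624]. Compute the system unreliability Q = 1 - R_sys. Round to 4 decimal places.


Components: [0.9337, 0.9962, 0.8624]
After component 1: product = 0.9337
After component 2: product = 0.9302
After component 3: product = 0.8022
R_sys = 0.8022
Q = 1 - 0.8022 = 0.1978

0.1978


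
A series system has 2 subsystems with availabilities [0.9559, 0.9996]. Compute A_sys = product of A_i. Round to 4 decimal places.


Subsystems: [0.9559, 0.9996]
After subsystem 1 (A=0.9559): product = 0.9559
After subsystem 2 (A=0.9996): product = 0.9555
A_sys = 0.9555

0.9555


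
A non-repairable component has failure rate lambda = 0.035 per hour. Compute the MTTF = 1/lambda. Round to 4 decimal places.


lambda = 0.035
MTTF = 1 / 0.035
MTTF = 28.5714

28.5714


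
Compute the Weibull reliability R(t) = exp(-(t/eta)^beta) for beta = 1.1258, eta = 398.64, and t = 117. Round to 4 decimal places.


beta = 1.1258, eta = 398.64, t = 117
t/eta = 117 / 398.64 = 0.2935
(t/eta)^beta = 0.2935^1.1258 = 0.2516
R(t) = exp(-0.2516)
R(t) = 0.7776

0.7776


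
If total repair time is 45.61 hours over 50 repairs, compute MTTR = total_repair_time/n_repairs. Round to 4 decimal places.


total_repair_time = 45.61
n_repairs = 50
MTTR = 45.61 / 50
MTTR = 0.9122

0.9122


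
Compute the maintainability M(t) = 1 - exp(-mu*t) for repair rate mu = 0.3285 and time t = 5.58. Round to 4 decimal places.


mu = 0.3285, t = 5.58
mu * t = 0.3285 * 5.58 = 1.833
exp(-1.833) = 0.1599
M(t) = 1 - 0.1599
M(t) = 0.8401

0.8401


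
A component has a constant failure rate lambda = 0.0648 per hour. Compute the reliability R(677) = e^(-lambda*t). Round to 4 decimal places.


lambda = 0.0648
t = 677
lambda * t = 43.8696
R(t) = e^(-43.8696)
R(t) = 0.0

0.0


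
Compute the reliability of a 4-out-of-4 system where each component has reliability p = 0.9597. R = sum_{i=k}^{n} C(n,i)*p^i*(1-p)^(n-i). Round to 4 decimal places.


k = 4, n = 4, p = 0.9597
i=4: C(4,4)=1 * 0.9597^4 * 0.0403^0 = 0.8483
R = sum of terms = 0.8483

0.8483


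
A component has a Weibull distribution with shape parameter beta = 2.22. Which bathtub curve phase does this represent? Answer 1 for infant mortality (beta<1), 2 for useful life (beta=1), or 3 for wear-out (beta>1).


beta = 2.22
Compare beta to 1:
beta < 1 => infant mortality (phase 1)
beta = 1 => useful life (phase 2)
beta > 1 => wear-out (phase 3)
Since beta = 2.22, this is wear-out (increasing failure rate)
Phase = 3

3


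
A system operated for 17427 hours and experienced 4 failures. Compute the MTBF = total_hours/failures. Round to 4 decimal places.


total_hours = 17427
failures = 4
MTBF = 17427 / 4
MTBF = 4356.75

4356.75


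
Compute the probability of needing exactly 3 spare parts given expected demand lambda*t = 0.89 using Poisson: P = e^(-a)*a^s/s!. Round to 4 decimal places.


a = 0.89, s = 3
e^(-a) = e^(-0.89) = 0.4107
a^s = 0.89^3 = 0.705
s! = 6
P = 0.4107 * 0.705 / 6
P = 0.0482

0.0482


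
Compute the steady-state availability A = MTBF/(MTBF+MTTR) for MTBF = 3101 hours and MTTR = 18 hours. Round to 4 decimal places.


MTBF = 3101
MTTR = 18
MTBF + MTTR = 3119
A = 3101 / 3119
A = 0.9942

0.9942


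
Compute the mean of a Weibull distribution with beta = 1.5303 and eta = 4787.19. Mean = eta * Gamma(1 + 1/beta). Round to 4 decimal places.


beta = 1.5303, eta = 4787.19
1/beta = 0.6535
1 + 1/beta = 1.6535
Gamma(1.6535) = 0.9006
Mean = 4787.19 * 0.9006
Mean = 4311.5635

4311.5635


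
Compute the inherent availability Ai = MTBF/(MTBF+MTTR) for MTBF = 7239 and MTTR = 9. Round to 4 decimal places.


MTBF = 7239
MTTR = 9
MTBF + MTTR = 7248
Ai = 7239 / 7248
Ai = 0.9988

0.9988


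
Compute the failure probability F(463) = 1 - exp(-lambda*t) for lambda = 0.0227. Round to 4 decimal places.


lambda = 0.0227, t = 463
lambda * t = 10.5101
exp(-10.5101) = 0.0
F(t) = 1 - 0.0
F(t) = 1.0

1.0


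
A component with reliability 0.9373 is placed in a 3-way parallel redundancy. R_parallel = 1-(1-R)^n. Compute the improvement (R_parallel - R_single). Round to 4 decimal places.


R_single = 0.9373, n = 3
1 - R_single = 0.0627
(1 - R_single)^n = 0.0627^3 = 0.0002
R_parallel = 1 - 0.0002 = 0.9998
Improvement = 0.9998 - 0.9373
Improvement = 0.0625

0.0625


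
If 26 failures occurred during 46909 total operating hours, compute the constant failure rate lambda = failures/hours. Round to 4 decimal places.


failures = 26
total_hours = 46909
lambda = 26 / 46909
lambda = 0.0006

0.0006


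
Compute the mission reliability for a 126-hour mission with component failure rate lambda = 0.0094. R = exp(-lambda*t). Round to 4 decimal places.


lambda = 0.0094
mission_time = 126
lambda * t = 0.0094 * 126 = 1.1844
R = exp(-1.1844)
R = 0.3059

0.3059


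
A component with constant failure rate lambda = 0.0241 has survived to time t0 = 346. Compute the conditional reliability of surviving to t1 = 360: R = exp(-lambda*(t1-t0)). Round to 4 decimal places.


lambda = 0.0241
t0 = 346, t1 = 360
t1 - t0 = 14
lambda * (t1-t0) = 0.0241 * 14 = 0.3374
R = exp(-0.3374)
R = 0.7136

0.7136


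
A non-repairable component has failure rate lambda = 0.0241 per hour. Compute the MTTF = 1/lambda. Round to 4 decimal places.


lambda = 0.0241
MTTF = 1 / 0.0241
MTTF = 41.4938

41.4938


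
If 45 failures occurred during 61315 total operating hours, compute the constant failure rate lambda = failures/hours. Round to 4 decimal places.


failures = 45
total_hours = 61315
lambda = 45 / 61315
lambda = 0.0007

0.0007


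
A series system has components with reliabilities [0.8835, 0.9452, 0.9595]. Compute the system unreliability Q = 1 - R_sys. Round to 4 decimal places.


Components: [0.8835, 0.9452, 0.9595]
After component 1: product = 0.8835
After component 2: product = 0.8351
After component 3: product = 0.8013
R_sys = 0.8013
Q = 1 - 0.8013 = 0.1987

0.1987


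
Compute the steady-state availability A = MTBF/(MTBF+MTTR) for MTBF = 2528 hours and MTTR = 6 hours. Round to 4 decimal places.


MTBF = 2528
MTTR = 6
MTBF + MTTR = 2534
A = 2528 / 2534
A = 0.9976

0.9976


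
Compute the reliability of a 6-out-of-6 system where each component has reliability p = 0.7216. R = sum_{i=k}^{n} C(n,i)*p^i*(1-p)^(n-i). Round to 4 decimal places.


k = 6, n = 6, p = 0.7216
i=6: C(6,6)=1 * 0.7216^6 * 0.2784^0 = 0.1412
R = sum of terms = 0.1412

0.1412


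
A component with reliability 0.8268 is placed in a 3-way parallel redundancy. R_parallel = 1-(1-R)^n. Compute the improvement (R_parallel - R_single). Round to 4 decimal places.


R_single = 0.8268, n = 3
1 - R_single = 0.1732
(1 - R_single)^n = 0.1732^3 = 0.0052
R_parallel = 1 - 0.0052 = 0.9948
Improvement = 0.9948 - 0.8268
Improvement = 0.168

0.168


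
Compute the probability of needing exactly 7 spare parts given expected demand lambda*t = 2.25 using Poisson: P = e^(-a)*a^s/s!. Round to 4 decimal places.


a = 2.25, s = 7
e^(-a) = e^(-2.25) = 0.1054
a^s = 2.25^7 = 291.9293
s! = 5040
P = 0.1054 * 291.9293 / 5040
P = 0.0061

0.0061


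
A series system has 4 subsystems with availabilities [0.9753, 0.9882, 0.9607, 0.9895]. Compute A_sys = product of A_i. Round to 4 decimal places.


Subsystems: [0.9753, 0.9882, 0.9607, 0.9895]
After subsystem 1 (A=0.9753): product = 0.9753
After subsystem 2 (A=0.9882): product = 0.9638
After subsystem 3 (A=0.9607): product = 0.9259
After subsystem 4 (A=0.9895): product = 0.9162
A_sys = 0.9162

0.9162


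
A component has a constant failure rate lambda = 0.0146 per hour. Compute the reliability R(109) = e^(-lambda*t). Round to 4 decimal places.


lambda = 0.0146
t = 109
lambda * t = 1.5914
R(t) = e^(-1.5914)
R(t) = 0.2036

0.2036


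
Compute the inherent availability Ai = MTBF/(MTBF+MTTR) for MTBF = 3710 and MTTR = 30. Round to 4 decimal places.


MTBF = 3710
MTTR = 30
MTBF + MTTR = 3740
Ai = 3710 / 3740
Ai = 0.992

0.992


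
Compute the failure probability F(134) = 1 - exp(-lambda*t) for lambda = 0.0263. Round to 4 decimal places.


lambda = 0.0263, t = 134
lambda * t = 3.5242
exp(-3.5242) = 0.0295
F(t) = 1 - 0.0295
F(t) = 0.9705

0.9705


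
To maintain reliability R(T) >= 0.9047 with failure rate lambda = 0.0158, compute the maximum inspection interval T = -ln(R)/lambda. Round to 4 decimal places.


R_target = 0.9047
lambda = 0.0158
-ln(0.9047) = 0.1002
T = 0.1002 / 0.0158
T = 6.3387

6.3387


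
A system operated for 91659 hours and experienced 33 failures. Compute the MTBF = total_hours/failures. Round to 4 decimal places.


total_hours = 91659
failures = 33
MTBF = 91659 / 33
MTBF = 2777.5455

2777.5455


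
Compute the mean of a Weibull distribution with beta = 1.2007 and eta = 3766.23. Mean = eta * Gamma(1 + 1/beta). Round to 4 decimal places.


beta = 1.2007, eta = 3766.23
1/beta = 0.8328
1 + 1/beta = 1.8328
Gamma(1.8328) = 0.9405
Mean = 3766.23 * 0.9405
Mean = 3542.1944

3542.1944


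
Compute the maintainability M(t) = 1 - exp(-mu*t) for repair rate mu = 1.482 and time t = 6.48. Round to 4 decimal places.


mu = 1.482, t = 6.48
mu * t = 1.482 * 6.48 = 9.6034
exp(-9.6034) = 0.0001
M(t) = 1 - 0.0001
M(t) = 0.9999

0.9999


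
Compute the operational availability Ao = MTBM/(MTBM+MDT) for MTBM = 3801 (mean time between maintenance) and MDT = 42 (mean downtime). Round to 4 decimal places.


MTBM = 3801
MDT = 42
MTBM + MDT = 3843
Ao = 3801 / 3843
Ao = 0.9891

0.9891


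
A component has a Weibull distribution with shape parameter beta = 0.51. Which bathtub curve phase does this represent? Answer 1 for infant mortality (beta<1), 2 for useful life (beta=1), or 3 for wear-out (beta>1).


beta = 0.51
Compare beta to 1:
beta < 1 => infant mortality (phase 1)
beta = 1 => useful life (phase 2)
beta > 1 => wear-out (phase 3)
Since beta = 0.51, this is infant mortality (decreasing failure rate)
Phase = 1

1


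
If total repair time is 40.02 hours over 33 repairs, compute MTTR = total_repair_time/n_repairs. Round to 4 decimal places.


total_repair_time = 40.02
n_repairs = 33
MTTR = 40.02 / 33
MTTR = 1.2127

1.2127


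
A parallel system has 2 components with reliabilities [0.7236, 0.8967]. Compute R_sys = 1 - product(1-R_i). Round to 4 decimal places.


Components: [0.7236, 0.8967]
(1 - 0.7236) = 0.2764, running product = 0.2764
(1 - 0.8967) = 0.1033, running product = 0.0286
Product of (1-R_i) = 0.0286
R_sys = 1 - 0.0286 = 0.9714

0.9714


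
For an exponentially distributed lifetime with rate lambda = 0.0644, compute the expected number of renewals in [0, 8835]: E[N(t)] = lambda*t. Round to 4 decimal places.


lambda = 0.0644
t = 8835
E[N(t)] = lambda * t
E[N(t)] = 0.0644 * 8835
E[N(t)] = 568.974

568.974


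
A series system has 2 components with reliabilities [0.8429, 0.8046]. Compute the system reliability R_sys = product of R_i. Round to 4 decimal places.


Components: [0.8429, 0.8046]
After component 1 (R=0.8429): product = 0.8429
After component 2 (R=0.8046): product = 0.6782
R_sys = 0.6782

0.6782


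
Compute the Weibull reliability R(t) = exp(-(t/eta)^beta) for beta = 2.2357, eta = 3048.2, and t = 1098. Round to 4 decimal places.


beta = 2.2357, eta = 3048.2, t = 1098
t/eta = 1098 / 3048.2 = 0.3602
(t/eta)^beta = 0.3602^2.2357 = 0.102
R(t) = exp(-0.102)
R(t) = 0.903

0.903


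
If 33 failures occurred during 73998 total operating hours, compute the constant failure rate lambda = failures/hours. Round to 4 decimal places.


failures = 33
total_hours = 73998
lambda = 33 / 73998
lambda = 0.0004

0.0004


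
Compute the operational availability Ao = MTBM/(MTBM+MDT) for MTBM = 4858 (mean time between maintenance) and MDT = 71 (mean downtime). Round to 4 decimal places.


MTBM = 4858
MDT = 71
MTBM + MDT = 4929
Ao = 4858 / 4929
Ao = 0.9856

0.9856


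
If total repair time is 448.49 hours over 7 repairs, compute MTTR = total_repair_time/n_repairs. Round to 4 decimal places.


total_repair_time = 448.49
n_repairs = 7
MTTR = 448.49 / 7
MTTR = 64.07

64.07


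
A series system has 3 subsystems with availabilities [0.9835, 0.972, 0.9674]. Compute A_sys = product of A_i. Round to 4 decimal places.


Subsystems: [0.9835, 0.972, 0.9674]
After subsystem 1 (A=0.9835): product = 0.9835
After subsystem 2 (A=0.972): product = 0.956
After subsystem 3 (A=0.9674): product = 0.9248
A_sys = 0.9248

0.9248


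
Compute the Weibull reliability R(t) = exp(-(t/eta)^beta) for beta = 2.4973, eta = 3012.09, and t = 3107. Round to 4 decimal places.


beta = 2.4973, eta = 3012.09, t = 3107
t/eta = 3107 / 3012.09 = 1.0315
(t/eta)^beta = 1.0315^2.4973 = 1.0806
R(t) = exp(-1.0806)
R(t) = 0.3394

0.3394


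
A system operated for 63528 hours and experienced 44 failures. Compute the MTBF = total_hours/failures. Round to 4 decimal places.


total_hours = 63528
failures = 44
MTBF = 63528 / 44
MTBF = 1443.8182

1443.8182


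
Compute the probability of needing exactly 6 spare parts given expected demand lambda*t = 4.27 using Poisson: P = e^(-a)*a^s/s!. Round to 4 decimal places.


a = 4.27, s = 6
e^(-a) = e^(-4.27) = 0.014
a^s = 4.27^6 = 6061.3205
s! = 720
P = 0.014 * 6061.3205 / 720
P = 0.1177

0.1177


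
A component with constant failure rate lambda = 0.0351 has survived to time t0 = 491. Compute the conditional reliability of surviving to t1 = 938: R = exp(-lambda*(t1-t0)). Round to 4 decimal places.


lambda = 0.0351
t0 = 491, t1 = 938
t1 - t0 = 447
lambda * (t1-t0) = 0.0351 * 447 = 15.6897
R = exp(-15.6897)
R = 0.0

0.0


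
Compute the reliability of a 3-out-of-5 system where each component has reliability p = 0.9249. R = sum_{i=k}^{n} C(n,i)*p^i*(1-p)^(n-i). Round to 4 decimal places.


k = 3, n = 5, p = 0.9249
i=3: C(5,3)=10 * 0.9249^3 * 0.0751^2 = 0.0446
i=4: C(5,4)=5 * 0.9249^4 * 0.0751^1 = 0.2748
i=5: C(5,5)=1 * 0.9249^5 * 0.0751^0 = 0.6768
R = sum of terms = 0.9962

0.9962


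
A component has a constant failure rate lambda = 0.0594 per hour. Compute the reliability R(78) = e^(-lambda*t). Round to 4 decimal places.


lambda = 0.0594
t = 78
lambda * t = 4.6332
R(t) = e^(-4.6332)
R(t) = 0.0097

0.0097


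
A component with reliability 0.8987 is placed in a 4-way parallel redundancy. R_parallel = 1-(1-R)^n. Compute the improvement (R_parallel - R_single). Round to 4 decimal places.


R_single = 0.8987, n = 4
1 - R_single = 0.1013
(1 - R_single)^n = 0.1013^4 = 0.0001
R_parallel = 1 - 0.0001 = 0.9999
Improvement = 0.9999 - 0.8987
Improvement = 0.1012

0.1012


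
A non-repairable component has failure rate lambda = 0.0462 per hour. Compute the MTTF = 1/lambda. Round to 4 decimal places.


lambda = 0.0462
MTTF = 1 / 0.0462
MTTF = 21.645

21.645


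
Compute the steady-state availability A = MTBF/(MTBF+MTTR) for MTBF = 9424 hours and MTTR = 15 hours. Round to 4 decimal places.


MTBF = 9424
MTTR = 15
MTBF + MTTR = 9439
A = 9424 / 9439
A = 0.9984

0.9984


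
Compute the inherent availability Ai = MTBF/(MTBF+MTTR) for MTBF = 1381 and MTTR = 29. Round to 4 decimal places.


MTBF = 1381
MTTR = 29
MTBF + MTTR = 1410
Ai = 1381 / 1410
Ai = 0.9794

0.9794


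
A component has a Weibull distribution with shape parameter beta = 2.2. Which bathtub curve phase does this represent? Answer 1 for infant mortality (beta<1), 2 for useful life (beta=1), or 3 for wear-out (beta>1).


beta = 2.2
Compare beta to 1:
beta < 1 => infant mortality (phase 1)
beta = 1 => useful life (phase 2)
beta > 1 => wear-out (phase 3)
Since beta = 2.2, this is wear-out (increasing failure rate)
Phase = 3

3


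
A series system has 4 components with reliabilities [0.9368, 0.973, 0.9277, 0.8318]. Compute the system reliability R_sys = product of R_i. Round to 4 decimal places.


Components: [0.9368, 0.973, 0.9277, 0.8318]
After component 1 (R=0.9368): product = 0.9368
After component 2 (R=0.973): product = 0.9115
After component 3 (R=0.9277): product = 0.8456
After component 4 (R=0.8318): product = 0.7034
R_sys = 0.7034

0.7034


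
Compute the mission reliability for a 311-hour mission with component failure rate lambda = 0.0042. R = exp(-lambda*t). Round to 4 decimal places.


lambda = 0.0042
mission_time = 311
lambda * t = 0.0042 * 311 = 1.3062
R = exp(-1.3062)
R = 0.2708

0.2708


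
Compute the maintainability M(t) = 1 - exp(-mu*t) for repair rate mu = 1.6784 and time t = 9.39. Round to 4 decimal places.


mu = 1.6784, t = 9.39
mu * t = 1.6784 * 9.39 = 15.7602
exp(-15.7602) = 0.0
M(t) = 1 - 0.0
M(t) = 1.0

1.0


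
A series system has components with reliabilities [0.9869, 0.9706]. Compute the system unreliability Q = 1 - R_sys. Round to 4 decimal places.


Components: [0.9869, 0.9706]
After component 1: product = 0.9869
After component 2: product = 0.9579
R_sys = 0.9579
Q = 1 - 0.9579 = 0.0421

0.0421


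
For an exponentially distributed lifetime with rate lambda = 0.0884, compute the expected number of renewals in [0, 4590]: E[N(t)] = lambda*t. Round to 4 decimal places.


lambda = 0.0884
t = 4590
E[N(t)] = lambda * t
E[N(t)] = 0.0884 * 4590
E[N(t)] = 405.756

405.756


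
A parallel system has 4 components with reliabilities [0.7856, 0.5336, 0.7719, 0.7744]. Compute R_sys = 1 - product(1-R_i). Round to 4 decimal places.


Components: [0.7856, 0.5336, 0.7719, 0.7744]
(1 - 0.7856) = 0.2144, running product = 0.2144
(1 - 0.5336) = 0.4664, running product = 0.1
(1 - 0.7719) = 0.2281, running product = 0.0228
(1 - 0.7744) = 0.2256, running product = 0.0051
Product of (1-R_i) = 0.0051
R_sys = 1 - 0.0051 = 0.9949

0.9949
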